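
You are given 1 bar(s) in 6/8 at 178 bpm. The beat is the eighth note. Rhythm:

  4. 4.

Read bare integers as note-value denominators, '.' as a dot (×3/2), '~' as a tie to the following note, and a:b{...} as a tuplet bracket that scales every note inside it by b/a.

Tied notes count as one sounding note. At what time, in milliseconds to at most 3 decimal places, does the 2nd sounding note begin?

1. 0.0ms @ 0 + 1011.236ms (3)
2. 1011.236ms @ 3 + 1011.236ms (3)

note 2 onset = 3b = 1011.236ms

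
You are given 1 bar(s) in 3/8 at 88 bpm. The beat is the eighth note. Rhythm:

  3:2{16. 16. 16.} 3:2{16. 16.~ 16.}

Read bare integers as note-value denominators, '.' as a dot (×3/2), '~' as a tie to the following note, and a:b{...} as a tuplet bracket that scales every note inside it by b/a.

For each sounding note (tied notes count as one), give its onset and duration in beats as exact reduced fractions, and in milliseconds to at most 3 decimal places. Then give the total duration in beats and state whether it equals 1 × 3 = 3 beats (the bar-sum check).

1) 0.0ms=0b +340.909ms=1/2b
2) 340.909ms=1/2b +340.909ms=1/2b
3) 681.818ms=1b +340.909ms=1/2b
4) 1022.727ms=3/2b +340.909ms=1/2b
5) 1363.636ms=2b +681.818ms=1b
Σ=3b of 3 (88bpm 3/8) — PASS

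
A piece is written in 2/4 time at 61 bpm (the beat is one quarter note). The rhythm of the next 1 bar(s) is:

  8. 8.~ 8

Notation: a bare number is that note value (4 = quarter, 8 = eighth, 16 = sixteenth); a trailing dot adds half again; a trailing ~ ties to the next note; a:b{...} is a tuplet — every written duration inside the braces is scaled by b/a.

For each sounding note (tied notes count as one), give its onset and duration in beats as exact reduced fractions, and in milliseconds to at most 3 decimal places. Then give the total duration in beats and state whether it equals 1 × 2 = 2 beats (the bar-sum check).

1) 0.0ms=0b +737.705ms=3/4b
2) 737.705ms=3/4b +1229.508ms=5/4b
Σ=2b of 2 (61bpm 2/4) — PASS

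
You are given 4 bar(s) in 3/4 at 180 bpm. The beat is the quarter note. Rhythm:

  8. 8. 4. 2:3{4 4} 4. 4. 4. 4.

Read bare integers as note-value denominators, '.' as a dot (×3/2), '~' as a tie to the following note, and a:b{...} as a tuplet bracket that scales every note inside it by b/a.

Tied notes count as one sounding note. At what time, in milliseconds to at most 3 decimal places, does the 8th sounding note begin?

note 8 onset = 9b = 3000.0ms

1. 0.0ms @ 0 + 250.0ms (3/4)
2. 250.0ms @ 3/4 + 250.0ms (3/4)
3. 500.0ms @ 3/2 + 500.0ms (3/2)
4. 1000.0ms @ 3 + 500.0ms (3/2)
5. 1500.0ms @ 9/2 + 500.0ms (3/2)
6. 2000.0ms @ 6 + 500.0ms (3/2)
7. 2500.0ms @ 15/2 + 500.0ms (3/2)
8. 3000.0ms @ 9 + 500.0ms (3/2)
9. 3500.0ms @ 21/2 + 500.0ms (3/2)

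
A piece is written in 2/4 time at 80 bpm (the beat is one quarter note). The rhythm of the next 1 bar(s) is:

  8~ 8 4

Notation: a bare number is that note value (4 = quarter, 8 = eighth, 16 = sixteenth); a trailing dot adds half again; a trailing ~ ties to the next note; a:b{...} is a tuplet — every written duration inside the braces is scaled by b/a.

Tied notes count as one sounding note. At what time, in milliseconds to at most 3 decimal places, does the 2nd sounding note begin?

note 2 onset = 1b = 750.0ms

1. 0.0ms @ 0 + 750.0ms (1)
2. 750.0ms @ 1 + 750.0ms (1)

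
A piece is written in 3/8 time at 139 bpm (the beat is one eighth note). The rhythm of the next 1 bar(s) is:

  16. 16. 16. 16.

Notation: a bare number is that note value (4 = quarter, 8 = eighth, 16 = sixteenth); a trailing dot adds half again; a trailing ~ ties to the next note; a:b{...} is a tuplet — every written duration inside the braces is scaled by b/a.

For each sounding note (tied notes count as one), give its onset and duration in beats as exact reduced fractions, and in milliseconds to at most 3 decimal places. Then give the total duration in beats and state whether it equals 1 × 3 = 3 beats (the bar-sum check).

1) 0.0ms=0b +323.741ms=3/4b
2) 323.741ms=3/4b +323.741ms=3/4b
3) 647.482ms=3/2b +323.741ms=3/4b
4) 971.223ms=9/4b +323.741ms=3/4b
Σ=3b of 3 (139bpm 3/8) — PASS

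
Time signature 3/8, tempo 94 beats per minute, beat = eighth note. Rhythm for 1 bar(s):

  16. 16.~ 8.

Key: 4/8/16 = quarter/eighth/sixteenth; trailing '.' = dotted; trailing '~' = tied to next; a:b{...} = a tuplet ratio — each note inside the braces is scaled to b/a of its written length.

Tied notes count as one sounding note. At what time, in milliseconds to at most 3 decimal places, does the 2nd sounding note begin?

1. 0.0ms @ 0 + 478.723ms (3/4)
2. 478.723ms @ 3/4 + 1436.17ms (9/4)

note 2 onset = 3/4b = 478.723ms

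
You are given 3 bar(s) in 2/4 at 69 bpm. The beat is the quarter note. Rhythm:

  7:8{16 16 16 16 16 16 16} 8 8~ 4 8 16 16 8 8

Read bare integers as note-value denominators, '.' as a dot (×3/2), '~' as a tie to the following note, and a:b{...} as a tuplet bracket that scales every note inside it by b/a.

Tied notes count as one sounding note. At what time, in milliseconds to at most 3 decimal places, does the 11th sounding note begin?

1. 0.0ms @ 0 + 248.447ms (2/7)
2. 248.447ms @ 2/7 + 248.447ms (2/7)
3. 496.894ms @ 4/7 + 248.447ms (2/7)
4. 745.342ms @ 6/7 + 248.447ms (2/7)
5. 993.789ms @ 8/7 + 248.447ms (2/7)
6. 1242.236ms @ 10/7 + 248.447ms (2/7)
7. 1490.683ms @ 12/7 + 248.447ms (2/7)
8. 1739.13ms @ 2 + 434.783ms (1/2)
9. 2173.913ms @ 5/2 + 1304.348ms (3/2)
10. 3478.261ms @ 4 + 434.783ms (1/2)
11. 3913.043ms @ 9/2 + 217.391ms (1/4)
12. 4130.435ms @ 19/4 + 217.391ms (1/4)
13. 4347.826ms @ 5 + 434.783ms (1/2)
14. 4782.609ms @ 11/2 + 434.783ms (1/2)

note 11 onset = 9/2b = 3913.043ms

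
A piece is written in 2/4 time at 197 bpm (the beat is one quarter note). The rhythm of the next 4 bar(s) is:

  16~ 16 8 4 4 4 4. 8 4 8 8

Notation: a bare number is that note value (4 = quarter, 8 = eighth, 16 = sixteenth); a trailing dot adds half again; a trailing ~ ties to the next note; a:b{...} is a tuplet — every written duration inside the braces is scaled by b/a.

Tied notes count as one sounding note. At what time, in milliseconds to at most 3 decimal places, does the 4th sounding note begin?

1. 0.0ms @ 0 + 152.284ms (1/2)
2. 152.284ms @ 1/2 + 152.284ms (1/2)
3. 304.569ms @ 1 + 304.569ms (1)
4. 609.137ms @ 2 + 304.569ms (1)
5. 913.706ms @ 3 + 304.569ms (1)
6. 1218.274ms @ 4 + 456.853ms (3/2)
7. 1675.127ms @ 11/2 + 152.284ms (1/2)
8. 1827.411ms @ 6 + 304.569ms (1)
9. 2131.98ms @ 7 + 152.284ms (1/2)
10. 2284.264ms @ 15/2 + 152.284ms (1/2)

note 4 onset = 2b = 609.137ms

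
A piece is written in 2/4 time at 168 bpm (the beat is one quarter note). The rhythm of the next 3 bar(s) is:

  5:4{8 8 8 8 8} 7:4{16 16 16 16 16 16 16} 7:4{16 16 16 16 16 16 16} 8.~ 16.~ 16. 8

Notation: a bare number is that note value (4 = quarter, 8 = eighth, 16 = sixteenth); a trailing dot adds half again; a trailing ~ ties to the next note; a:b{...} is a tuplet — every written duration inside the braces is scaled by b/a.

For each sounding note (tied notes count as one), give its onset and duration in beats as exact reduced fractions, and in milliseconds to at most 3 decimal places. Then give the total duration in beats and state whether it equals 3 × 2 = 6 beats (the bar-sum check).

1) 0.0ms=0b +142.857ms=2/5b
2) 142.857ms=2/5b +142.857ms=2/5b
3) 285.714ms=4/5b +142.857ms=2/5b
4) 428.571ms=6/5b +142.857ms=2/5b
5) 571.429ms=8/5b +142.857ms=2/5b
6) 714.286ms=2b +51.02ms=1/7b
7) 765.306ms=15/7b +51.02ms=1/7b
8) 816.327ms=16/7b +51.02ms=1/7b
9) 867.347ms=17/7b +51.02ms=1/7b
10) 918.367ms=18/7b +51.02ms=1/7b
11) 969.388ms=19/7b +51.02ms=1/7b
12) 1020.408ms=20/7b +51.02ms=1/7b
13) 1071.429ms=3b +51.02ms=1/7b
14) 1122.449ms=22/7b +51.02ms=1/7b
15) 1173.469ms=23/7b +51.02ms=1/7b
16) 1224.49ms=24/7b +51.02ms=1/7b
17) 1275.51ms=25/7b +51.02ms=1/7b
18) 1326.531ms=26/7b +51.02ms=1/7b
19) 1377.551ms=27/7b +51.02ms=1/7b
20) 1428.571ms=4b +535.714ms=3/2b
21) 1964.286ms=11/2b +178.571ms=1/2b
Σ=6b of 6 (168bpm 2/4) — PASS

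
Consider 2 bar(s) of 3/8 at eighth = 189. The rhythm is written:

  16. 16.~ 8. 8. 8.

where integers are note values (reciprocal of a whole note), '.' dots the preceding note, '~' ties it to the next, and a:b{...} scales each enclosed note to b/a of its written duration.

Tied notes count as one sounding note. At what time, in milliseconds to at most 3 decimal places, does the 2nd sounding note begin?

1. 0.0ms @ 0 + 238.095ms (3/4)
2. 238.095ms @ 3/4 + 714.286ms (9/4)
3. 952.381ms @ 3 + 476.19ms (3/2)
4. 1428.571ms @ 9/2 + 476.19ms (3/2)

note 2 onset = 3/4b = 238.095ms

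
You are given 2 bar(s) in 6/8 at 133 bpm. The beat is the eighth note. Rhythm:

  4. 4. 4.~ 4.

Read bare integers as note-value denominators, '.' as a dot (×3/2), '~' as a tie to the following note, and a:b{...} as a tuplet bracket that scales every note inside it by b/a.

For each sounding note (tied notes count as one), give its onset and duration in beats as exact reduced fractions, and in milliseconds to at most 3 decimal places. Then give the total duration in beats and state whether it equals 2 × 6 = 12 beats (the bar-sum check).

1) 0.0ms=0b +1353.383ms=3b
2) 1353.383ms=3b +1353.383ms=3b
3) 2706.767ms=6b +2706.767ms=6b
Σ=12b of 12 (133bpm 6/8) — PASS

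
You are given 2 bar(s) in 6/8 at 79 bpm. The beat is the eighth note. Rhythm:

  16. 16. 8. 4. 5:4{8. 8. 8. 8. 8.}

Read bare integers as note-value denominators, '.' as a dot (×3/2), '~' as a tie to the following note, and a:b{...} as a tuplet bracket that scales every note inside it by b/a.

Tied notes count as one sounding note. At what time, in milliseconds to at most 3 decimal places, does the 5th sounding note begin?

note 5 onset = 6b = 4556.962ms

1. 0.0ms @ 0 + 569.62ms (3/4)
2. 569.62ms @ 3/4 + 569.62ms (3/4)
3. 1139.241ms @ 3/2 + 1139.241ms (3/2)
4. 2278.481ms @ 3 + 2278.481ms (3)
5. 4556.962ms @ 6 + 911.392ms (6/5)
6. 5468.354ms @ 36/5 + 911.392ms (6/5)
7. 6379.747ms @ 42/5 + 911.392ms (6/5)
8. 7291.139ms @ 48/5 + 911.392ms (6/5)
9. 8202.532ms @ 54/5 + 911.392ms (6/5)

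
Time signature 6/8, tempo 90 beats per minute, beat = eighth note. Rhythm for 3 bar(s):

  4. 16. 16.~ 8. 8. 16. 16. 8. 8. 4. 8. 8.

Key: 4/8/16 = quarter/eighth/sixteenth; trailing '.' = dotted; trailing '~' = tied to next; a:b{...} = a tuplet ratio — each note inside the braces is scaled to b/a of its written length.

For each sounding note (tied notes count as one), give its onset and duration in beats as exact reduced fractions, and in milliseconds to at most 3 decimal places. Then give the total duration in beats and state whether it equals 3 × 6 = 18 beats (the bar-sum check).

1) 0.0ms=0b +2000.0ms=3b
2) 2000.0ms=3b +500.0ms=3/4b
3) 2500.0ms=15/4b +1500.0ms=9/4b
4) 4000.0ms=6b +1000.0ms=3/2b
5) 5000.0ms=15/2b +500.0ms=3/4b
6) 5500.0ms=33/4b +500.0ms=3/4b
7) 6000.0ms=9b +1000.0ms=3/2b
8) 7000.0ms=21/2b +1000.0ms=3/2b
9) 8000.0ms=12b +2000.0ms=3b
10) 10000.0ms=15b +1000.0ms=3/2b
11) 11000.0ms=33/2b +1000.0ms=3/2b
Σ=18b of 18 (90bpm 6/8) — PASS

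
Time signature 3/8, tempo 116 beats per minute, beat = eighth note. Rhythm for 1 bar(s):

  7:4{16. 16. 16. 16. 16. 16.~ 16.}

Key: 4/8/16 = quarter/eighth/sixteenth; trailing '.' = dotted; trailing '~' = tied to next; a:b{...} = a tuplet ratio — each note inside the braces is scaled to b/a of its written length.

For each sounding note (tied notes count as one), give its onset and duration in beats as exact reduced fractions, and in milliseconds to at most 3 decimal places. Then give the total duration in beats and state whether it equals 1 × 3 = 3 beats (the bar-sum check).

1) 0.0ms=0b +221.675ms=3/7b
2) 221.675ms=3/7b +221.675ms=3/7b
3) 443.35ms=6/7b +221.675ms=3/7b
4) 665.025ms=9/7b +221.675ms=3/7b
5) 886.7ms=12/7b +221.675ms=3/7b
6) 1108.374ms=15/7b +443.35ms=6/7b
Σ=3b of 3 (116bpm 3/8) — PASS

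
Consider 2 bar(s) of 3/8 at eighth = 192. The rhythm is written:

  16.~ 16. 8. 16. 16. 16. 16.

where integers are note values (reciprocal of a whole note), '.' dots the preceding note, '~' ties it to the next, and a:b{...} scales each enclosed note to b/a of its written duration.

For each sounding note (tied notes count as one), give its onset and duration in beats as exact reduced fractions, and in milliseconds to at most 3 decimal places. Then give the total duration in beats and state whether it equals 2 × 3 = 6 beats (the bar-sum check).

1) 0.0ms=0b +468.75ms=3/2b
2) 468.75ms=3/2b +468.75ms=3/2b
3) 937.5ms=3b +234.375ms=3/4b
4) 1171.875ms=15/4b +234.375ms=3/4b
5) 1406.25ms=9/2b +234.375ms=3/4b
6) 1640.625ms=21/4b +234.375ms=3/4b
Σ=6b of 6 (192bpm 3/8) — PASS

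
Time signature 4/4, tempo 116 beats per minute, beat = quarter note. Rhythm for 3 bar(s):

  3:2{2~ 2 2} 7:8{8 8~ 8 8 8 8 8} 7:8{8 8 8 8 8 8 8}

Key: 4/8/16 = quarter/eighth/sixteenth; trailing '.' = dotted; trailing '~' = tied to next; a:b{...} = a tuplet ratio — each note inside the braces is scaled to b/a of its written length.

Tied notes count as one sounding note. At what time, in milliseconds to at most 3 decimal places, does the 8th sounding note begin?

1. 0.0ms @ 0 + 1379.31ms (8/3)
2. 1379.31ms @ 8/3 + 689.655ms (4/3)
3. 2068.966ms @ 4 + 295.567ms (4/7)
4. 2364.532ms @ 32/7 + 591.133ms (8/7)
5. 2955.665ms @ 40/7 + 295.567ms (4/7)
6. 3251.232ms @ 44/7 + 295.567ms (4/7)
7. 3546.798ms @ 48/7 + 295.567ms (4/7)
8. 3842.365ms @ 52/7 + 295.567ms (4/7)
9. 4137.931ms @ 8 + 295.567ms (4/7)
10. 4433.498ms @ 60/7 + 295.567ms (4/7)
11. 4729.064ms @ 64/7 + 295.567ms (4/7)
12. 5024.631ms @ 68/7 + 295.567ms (4/7)
13. 5320.197ms @ 72/7 + 295.567ms (4/7)
14. 5615.764ms @ 76/7 + 295.567ms (4/7)
15. 5911.33ms @ 80/7 + 295.567ms (4/7)

note 8 onset = 52/7b = 3842.365ms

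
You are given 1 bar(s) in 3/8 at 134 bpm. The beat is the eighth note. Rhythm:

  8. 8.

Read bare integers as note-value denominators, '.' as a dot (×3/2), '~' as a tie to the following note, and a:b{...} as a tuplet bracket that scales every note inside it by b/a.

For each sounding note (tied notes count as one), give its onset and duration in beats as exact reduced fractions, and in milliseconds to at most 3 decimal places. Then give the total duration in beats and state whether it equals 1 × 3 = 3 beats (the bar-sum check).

1) 0.0ms=0b +671.642ms=3/2b
2) 671.642ms=3/2b +671.642ms=3/2b
Σ=3b of 3 (134bpm 3/8) — PASS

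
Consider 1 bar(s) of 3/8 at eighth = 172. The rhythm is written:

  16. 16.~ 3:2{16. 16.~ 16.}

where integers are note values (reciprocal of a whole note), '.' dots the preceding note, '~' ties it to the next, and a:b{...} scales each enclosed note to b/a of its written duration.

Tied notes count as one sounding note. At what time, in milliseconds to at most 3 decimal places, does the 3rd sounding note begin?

note 3 onset = 2b = 697.674ms

1. 0.0ms @ 0 + 261.628ms (3/4)
2. 261.628ms @ 3/4 + 436.047ms (5/4)
3. 697.674ms @ 2 + 348.837ms (1)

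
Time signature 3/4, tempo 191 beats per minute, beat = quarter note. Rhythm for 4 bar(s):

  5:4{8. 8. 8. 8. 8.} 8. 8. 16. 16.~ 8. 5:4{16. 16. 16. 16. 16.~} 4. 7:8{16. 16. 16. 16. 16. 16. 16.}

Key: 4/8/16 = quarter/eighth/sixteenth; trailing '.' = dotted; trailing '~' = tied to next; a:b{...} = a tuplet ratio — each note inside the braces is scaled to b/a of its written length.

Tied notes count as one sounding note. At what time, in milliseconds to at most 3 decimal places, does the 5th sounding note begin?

1. 0.0ms @ 0 + 188.482ms (3/5)
2. 188.482ms @ 3/5 + 188.482ms (3/5)
3. 376.963ms @ 6/5 + 188.482ms (3/5)
4. 565.445ms @ 9/5 + 188.482ms (3/5)
5. 753.927ms @ 12/5 + 188.482ms (3/5)
6. 942.408ms @ 3 + 235.602ms (3/4)
7. 1178.01ms @ 15/4 + 235.602ms (3/4)
8. 1413.613ms @ 9/2 + 117.801ms (3/8)
9. 1531.414ms @ 39/8 + 353.403ms (9/8)
10. 1884.817ms @ 6 + 94.241ms (3/10)
11. 1979.058ms @ 63/10 + 94.241ms (3/10)
12. 2073.298ms @ 33/5 + 94.241ms (3/10)
13. 2167.539ms @ 69/10 + 94.241ms (3/10)
14. 2261.78ms @ 36/5 + 565.445ms (9/5)
15. 2827.225ms @ 9 + 134.63ms (3/7)
16. 2961.855ms @ 66/7 + 134.63ms (3/7)
17. 3096.485ms @ 69/7 + 134.63ms (3/7)
18. 3231.114ms @ 72/7 + 134.63ms (3/7)
19. 3365.744ms @ 75/7 + 134.63ms (3/7)
20. 3500.374ms @ 78/7 + 134.63ms (3/7)
21. 3635.004ms @ 81/7 + 134.63ms (3/7)

note 5 onset = 12/5b = 753.927ms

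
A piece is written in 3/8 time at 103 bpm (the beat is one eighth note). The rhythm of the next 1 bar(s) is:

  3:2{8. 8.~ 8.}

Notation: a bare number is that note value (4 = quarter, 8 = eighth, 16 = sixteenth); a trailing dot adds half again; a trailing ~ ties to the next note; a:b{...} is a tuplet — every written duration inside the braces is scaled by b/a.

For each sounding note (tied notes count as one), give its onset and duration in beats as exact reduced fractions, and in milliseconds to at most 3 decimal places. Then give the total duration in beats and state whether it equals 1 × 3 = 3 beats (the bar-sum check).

1) 0.0ms=0b +582.524ms=1b
2) 582.524ms=1b +1165.049ms=2b
Σ=3b of 3 (103bpm 3/8) — PASS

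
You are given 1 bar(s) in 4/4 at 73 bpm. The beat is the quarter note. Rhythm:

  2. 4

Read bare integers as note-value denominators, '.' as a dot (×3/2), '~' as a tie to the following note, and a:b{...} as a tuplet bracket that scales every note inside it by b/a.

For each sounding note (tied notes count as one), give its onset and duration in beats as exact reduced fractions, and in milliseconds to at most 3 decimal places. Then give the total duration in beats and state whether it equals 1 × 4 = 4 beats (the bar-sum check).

1) 0.0ms=0b +2465.753ms=3b
2) 2465.753ms=3b +821.918ms=1b
Σ=4b of 4 (73bpm 4/4) — PASS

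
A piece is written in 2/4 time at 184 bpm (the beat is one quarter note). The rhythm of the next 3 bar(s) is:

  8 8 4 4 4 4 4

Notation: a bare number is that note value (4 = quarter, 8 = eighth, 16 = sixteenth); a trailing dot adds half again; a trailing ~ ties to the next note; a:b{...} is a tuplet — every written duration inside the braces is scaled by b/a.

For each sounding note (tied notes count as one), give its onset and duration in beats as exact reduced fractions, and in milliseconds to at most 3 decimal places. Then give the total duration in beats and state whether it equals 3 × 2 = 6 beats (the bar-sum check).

1) 0.0ms=0b +163.043ms=1/2b
2) 163.043ms=1/2b +163.043ms=1/2b
3) 326.087ms=1b +326.087ms=1b
4) 652.174ms=2b +326.087ms=1b
5) 978.261ms=3b +326.087ms=1b
6) 1304.348ms=4b +326.087ms=1b
7) 1630.435ms=5b +326.087ms=1b
Σ=6b of 6 (184bpm 2/4) — PASS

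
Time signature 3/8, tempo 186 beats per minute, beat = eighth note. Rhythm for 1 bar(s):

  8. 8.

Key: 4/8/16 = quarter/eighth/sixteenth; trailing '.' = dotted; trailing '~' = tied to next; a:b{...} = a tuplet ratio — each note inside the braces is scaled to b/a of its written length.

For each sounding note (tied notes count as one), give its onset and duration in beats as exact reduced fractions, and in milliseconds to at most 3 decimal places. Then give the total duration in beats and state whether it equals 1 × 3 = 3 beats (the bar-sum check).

1) 0.0ms=0b +483.871ms=3/2b
2) 483.871ms=3/2b +483.871ms=3/2b
Σ=3b of 3 (186bpm 3/8) — PASS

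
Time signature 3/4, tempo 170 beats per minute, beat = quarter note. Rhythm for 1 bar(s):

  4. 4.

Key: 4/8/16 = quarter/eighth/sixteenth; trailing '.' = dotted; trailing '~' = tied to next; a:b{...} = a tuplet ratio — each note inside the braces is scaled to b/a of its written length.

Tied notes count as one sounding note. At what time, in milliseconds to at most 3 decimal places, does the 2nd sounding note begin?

1. 0.0ms @ 0 + 529.412ms (3/2)
2. 529.412ms @ 3/2 + 529.412ms (3/2)

note 2 onset = 3/2b = 529.412ms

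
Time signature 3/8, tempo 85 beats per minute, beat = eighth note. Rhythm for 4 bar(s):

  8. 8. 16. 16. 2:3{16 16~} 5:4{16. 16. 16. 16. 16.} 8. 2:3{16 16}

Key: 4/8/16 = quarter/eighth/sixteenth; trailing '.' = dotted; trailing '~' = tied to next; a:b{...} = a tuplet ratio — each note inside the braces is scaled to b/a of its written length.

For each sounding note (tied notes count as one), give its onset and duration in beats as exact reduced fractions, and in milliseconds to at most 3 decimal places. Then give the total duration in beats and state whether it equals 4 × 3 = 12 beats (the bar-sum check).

1) 0.0ms=0b +1058.824ms=3/2b
2) 1058.824ms=3/2b +1058.824ms=3/2b
3) 2117.647ms=3b +529.412ms=3/4b
4) 2647.059ms=15/4b +529.412ms=3/4b
5) 3176.471ms=9/2b +529.412ms=3/4b
6) 3705.882ms=21/4b +952.941ms=27/20b
7) 4658.824ms=33/5b +423.529ms=3/5b
8) 5082.353ms=36/5b +423.529ms=3/5b
9) 5505.882ms=39/5b +423.529ms=3/5b
10) 5929.412ms=42/5b +423.529ms=3/5b
11) 6352.941ms=9b +1058.824ms=3/2b
12) 7411.765ms=21/2b +529.412ms=3/4b
13) 7941.176ms=45/4b +529.412ms=3/4b
Σ=12b of 12 (85bpm 3/8) — PASS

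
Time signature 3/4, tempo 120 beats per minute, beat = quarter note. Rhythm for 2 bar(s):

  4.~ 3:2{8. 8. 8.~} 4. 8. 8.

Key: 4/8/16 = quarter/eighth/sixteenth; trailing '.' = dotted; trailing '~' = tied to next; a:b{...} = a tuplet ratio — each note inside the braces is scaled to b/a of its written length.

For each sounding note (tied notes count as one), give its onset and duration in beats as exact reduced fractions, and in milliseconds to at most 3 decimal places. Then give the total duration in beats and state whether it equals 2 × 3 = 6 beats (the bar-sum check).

1) 0.0ms=0b +1000.0ms=2b
2) 1000.0ms=2b +250.0ms=1/2b
3) 1250.0ms=5/2b +1000.0ms=2b
4) 2250.0ms=9/2b +375.0ms=3/4b
5) 2625.0ms=21/4b +375.0ms=3/4b
Σ=6b of 6 (120bpm 3/4) — PASS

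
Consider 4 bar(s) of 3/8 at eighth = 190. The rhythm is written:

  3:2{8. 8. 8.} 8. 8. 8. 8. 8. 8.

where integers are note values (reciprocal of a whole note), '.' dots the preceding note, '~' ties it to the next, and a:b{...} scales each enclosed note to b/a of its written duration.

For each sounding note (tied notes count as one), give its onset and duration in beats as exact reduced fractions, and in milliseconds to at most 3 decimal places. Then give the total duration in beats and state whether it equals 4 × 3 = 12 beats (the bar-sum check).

1) 0.0ms=0b +315.789ms=1b
2) 315.789ms=1b +315.789ms=1b
3) 631.579ms=2b +315.789ms=1b
4) 947.368ms=3b +473.684ms=3/2b
5) 1421.053ms=9/2b +473.684ms=3/2b
6) 1894.737ms=6b +473.684ms=3/2b
7) 2368.421ms=15/2b +473.684ms=3/2b
8) 2842.105ms=9b +473.684ms=3/2b
9) 3315.789ms=21/2b +473.684ms=3/2b
Σ=12b of 12 (190bpm 3/8) — PASS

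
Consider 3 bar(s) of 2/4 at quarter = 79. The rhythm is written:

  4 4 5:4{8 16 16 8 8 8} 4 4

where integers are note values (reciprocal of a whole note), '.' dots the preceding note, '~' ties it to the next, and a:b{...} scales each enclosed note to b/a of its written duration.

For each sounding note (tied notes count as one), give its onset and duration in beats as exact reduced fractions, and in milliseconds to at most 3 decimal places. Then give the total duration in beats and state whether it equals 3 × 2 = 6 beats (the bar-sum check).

1) 0.0ms=0b +759.494ms=1b
2) 759.494ms=1b +759.494ms=1b
3) 1518.987ms=2b +303.797ms=2/5b
4) 1822.785ms=12/5b +151.899ms=1/5b
5) 1974.684ms=13/5b +151.899ms=1/5b
6) 2126.582ms=14/5b +303.797ms=2/5b
7) 2430.38ms=16/5b +303.797ms=2/5b
8) 2734.177ms=18/5b +303.797ms=2/5b
9) 3037.975ms=4b +759.494ms=1b
10) 3797.468ms=5b +759.494ms=1b
Σ=6b of 6 (79bpm 2/4) — PASS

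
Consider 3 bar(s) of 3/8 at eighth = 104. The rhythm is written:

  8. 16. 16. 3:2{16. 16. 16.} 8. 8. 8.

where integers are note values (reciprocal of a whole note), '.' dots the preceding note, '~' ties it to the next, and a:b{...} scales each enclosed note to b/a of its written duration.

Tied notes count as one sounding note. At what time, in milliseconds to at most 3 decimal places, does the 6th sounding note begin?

note 6 onset = 4b = 2307.692ms

1. 0.0ms @ 0 + 865.385ms (3/2)
2. 865.385ms @ 3/2 + 432.692ms (3/4)
3. 1298.077ms @ 9/4 + 432.692ms (3/4)
4. 1730.769ms @ 3 + 288.462ms (1/2)
5. 2019.231ms @ 7/2 + 288.462ms (1/2)
6. 2307.692ms @ 4 + 288.462ms (1/2)
7. 2596.154ms @ 9/2 + 865.385ms (3/2)
8. 3461.538ms @ 6 + 865.385ms (3/2)
9. 4326.923ms @ 15/2 + 865.385ms (3/2)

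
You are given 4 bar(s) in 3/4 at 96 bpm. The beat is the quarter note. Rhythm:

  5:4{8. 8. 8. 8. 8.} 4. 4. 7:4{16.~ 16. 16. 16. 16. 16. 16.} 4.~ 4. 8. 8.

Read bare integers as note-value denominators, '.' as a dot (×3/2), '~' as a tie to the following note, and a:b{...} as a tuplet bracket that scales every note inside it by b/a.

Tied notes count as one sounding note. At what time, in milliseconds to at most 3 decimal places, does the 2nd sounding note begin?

1. 0.0ms @ 0 + 375.0ms (3/5)
2. 375.0ms @ 3/5 + 375.0ms (3/5)
3. 750.0ms @ 6/5 + 375.0ms (3/5)
4. 1125.0ms @ 9/5 + 375.0ms (3/5)
5. 1500.0ms @ 12/5 + 375.0ms (3/5)
6. 1875.0ms @ 3 + 937.5ms (3/2)
7. 2812.5ms @ 9/2 + 937.5ms (3/2)
8. 3750.0ms @ 6 + 267.857ms (3/7)
9. 4017.857ms @ 45/7 + 133.929ms (3/14)
10. 4151.786ms @ 93/14 + 133.929ms (3/14)
11. 4285.714ms @ 48/7 + 133.929ms (3/14)
12. 4419.643ms @ 99/14 + 133.929ms (3/14)
13. 4553.571ms @ 51/7 + 133.929ms (3/14)
14. 4687.5ms @ 15/2 + 1875.0ms (3)
15. 6562.5ms @ 21/2 + 468.75ms (3/4)
16. 7031.25ms @ 45/4 + 468.75ms (3/4)

note 2 onset = 3/5b = 375.0ms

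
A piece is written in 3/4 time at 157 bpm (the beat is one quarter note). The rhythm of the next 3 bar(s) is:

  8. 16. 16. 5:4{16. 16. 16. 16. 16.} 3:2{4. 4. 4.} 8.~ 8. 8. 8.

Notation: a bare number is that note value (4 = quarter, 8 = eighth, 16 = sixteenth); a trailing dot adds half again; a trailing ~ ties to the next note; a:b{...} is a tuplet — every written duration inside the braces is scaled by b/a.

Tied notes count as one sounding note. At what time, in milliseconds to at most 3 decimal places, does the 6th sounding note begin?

note 6 onset = 21/10b = 802.548ms

1. 0.0ms @ 0 + 286.624ms (3/4)
2. 286.624ms @ 3/4 + 143.312ms (3/8)
3. 429.936ms @ 9/8 + 143.312ms (3/8)
4. 573.248ms @ 3/2 + 114.65ms (3/10)
5. 687.898ms @ 9/5 + 114.65ms (3/10)
6. 802.548ms @ 21/10 + 114.65ms (3/10)
7. 917.197ms @ 12/5 + 114.65ms (3/10)
8. 1031.847ms @ 27/10 + 114.65ms (3/10)
9. 1146.497ms @ 3 + 382.166ms (1)
10. 1528.662ms @ 4 + 382.166ms (1)
11. 1910.828ms @ 5 + 382.166ms (1)
12. 2292.994ms @ 6 + 573.248ms (3/2)
13. 2866.242ms @ 15/2 + 286.624ms (3/4)
14. 3152.866ms @ 33/4 + 286.624ms (3/4)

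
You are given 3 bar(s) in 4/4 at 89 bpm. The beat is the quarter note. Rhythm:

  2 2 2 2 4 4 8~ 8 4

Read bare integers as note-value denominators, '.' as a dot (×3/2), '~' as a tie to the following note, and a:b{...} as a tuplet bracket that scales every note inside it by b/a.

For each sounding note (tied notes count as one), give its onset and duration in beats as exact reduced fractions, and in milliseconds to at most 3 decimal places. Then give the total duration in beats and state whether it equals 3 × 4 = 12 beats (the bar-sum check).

1) 0.0ms=0b +1348.315ms=2b
2) 1348.315ms=2b +1348.315ms=2b
3) 2696.629ms=4b +1348.315ms=2b
4) 4044.944ms=6b +1348.315ms=2b
5) 5393.258ms=8b +674.157ms=1b
6) 6067.416ms=9b +674.157ms=1b
7) 6741.573ms=10b +674.157ms=1b
8) 7415.73ms=11b +674.157ms=1b
Σ=12b of 12 (89bpm 4/4) — PASS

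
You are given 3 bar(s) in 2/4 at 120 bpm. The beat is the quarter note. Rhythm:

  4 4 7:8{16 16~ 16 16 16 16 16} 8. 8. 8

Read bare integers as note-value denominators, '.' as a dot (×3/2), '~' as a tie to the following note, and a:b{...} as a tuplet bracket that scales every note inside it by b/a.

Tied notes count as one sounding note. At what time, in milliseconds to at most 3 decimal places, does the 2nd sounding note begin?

1. 0.0ms @ 0 + 500.0ms (1)
2. 500.0ms @ 1 + 500.0ms (1)
3. 1000.0ms @ 2 + 142.857ms (2/7)
4. 1142.857ms @ 16/7 + 285.714ms (4/7)
5. 1428.571ms @ 20/7 + 142.857ms (2/7)
6. 1571.429ms @ 22/7 + 142.857ms (2/7)
7. 1714.286ms @ 24/7 + 142.857ms (2/7)
8. 1857.143ms @ 26/7 + 142.857ms (2/7)
9. 2000.0ms @ 4 + 375.0ms (3/4)
10. 2375.0ms @ 19/4 + 375.0ms (3/4)
11. 2750.0ms @ 11/2 + 250.0ms (1/2)

note 2 onset = 1b = 500.0ms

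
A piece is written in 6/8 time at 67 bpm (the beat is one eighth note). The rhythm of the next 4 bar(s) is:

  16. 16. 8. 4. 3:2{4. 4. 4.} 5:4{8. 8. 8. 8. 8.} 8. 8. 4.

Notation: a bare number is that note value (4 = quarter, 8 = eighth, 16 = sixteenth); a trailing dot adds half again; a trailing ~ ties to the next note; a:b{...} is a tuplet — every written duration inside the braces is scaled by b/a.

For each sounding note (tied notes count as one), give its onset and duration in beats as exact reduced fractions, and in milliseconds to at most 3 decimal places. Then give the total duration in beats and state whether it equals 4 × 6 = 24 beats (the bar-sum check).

1) 0.0ms=0b +671.642ms=3/4b
2) 671.642ms=3/4b +671.642ms=3/4b
3) 1343.284ms=3/2b +1343.284ms=3/2b
4) 2686.567ms=3b +2686.567ms=3b
5) 5373.134ms=6b +1791.045ms=2b
6) 7164.179ms=8b +1791.045ms=2b
7) 8955.224ms=10b +1791.045ms=2b
8) 10746.269ms=12b +1074.627ms=6/5b
9) 11820.896ms=66/5b +1074.627ms=6/5b
10) 12895.522ms=72/5b +1074.627ms=6/5b
11) 13970.149ms=78/5b +1074.627ms=6/5b
12) 15044.776ms=84/5b +1074.627ms=6/5b
13) 16119.403ms=18b +1343.284ms=3/2b
14) 17462.687ms=39/2b +1343.284ms=3/2b
15) 18805.97ms=21b +2686.567ms=3b
Σ=24b of 24 (67bpm 6/8) — PASS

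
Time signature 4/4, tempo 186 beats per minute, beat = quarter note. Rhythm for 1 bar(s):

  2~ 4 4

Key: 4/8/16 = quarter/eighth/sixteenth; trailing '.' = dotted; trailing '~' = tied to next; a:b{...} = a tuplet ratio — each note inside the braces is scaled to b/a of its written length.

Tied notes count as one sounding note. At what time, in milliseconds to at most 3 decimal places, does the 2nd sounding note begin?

1. 0.0ms @ 0 + 967.742ms (3)
2. 967.742ms @ 3 + 322.581ms (1)

note 2 onset = 3b = 967.742ms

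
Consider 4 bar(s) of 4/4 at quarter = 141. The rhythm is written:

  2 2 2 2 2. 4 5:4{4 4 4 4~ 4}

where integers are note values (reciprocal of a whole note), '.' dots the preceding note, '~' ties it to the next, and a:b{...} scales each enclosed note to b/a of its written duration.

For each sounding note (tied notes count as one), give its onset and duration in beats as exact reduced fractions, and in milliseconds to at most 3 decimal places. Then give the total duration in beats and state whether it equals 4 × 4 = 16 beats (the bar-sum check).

1) 0.0ms=0b +851.064ms=2b
2) 851.064ms=2b +851.064ms=2b
3) 1702.128ms=4b +851.064ms=2b
4) 2553.191ms=6b +851.064ms=2b
5) 3404.255ms=8b +1276.596ms=3b
6) 4680.851ms=11b +425.532ms=1b
7) 5106.383ms=12b +340.426ms=4/5b
8) 5446.809ms=64/5b +340.426ms=4/5b
9) 5787.234ms=68/5b +340.426ms=4/5b
10) 6127.66ms=72/5b +680.851ms=8/5b
Σ=16b of 16 (141bpm 4/4) — PASS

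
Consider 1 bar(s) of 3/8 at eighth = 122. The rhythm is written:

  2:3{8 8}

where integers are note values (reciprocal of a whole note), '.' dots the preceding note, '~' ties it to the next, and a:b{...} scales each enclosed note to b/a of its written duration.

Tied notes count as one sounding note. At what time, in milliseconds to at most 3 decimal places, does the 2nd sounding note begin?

note 2 onset = 3/2b = 737.705ms

1. 0.0ms @ 0 + 737.705ms (3/2)
2. 737.705ms @ 3/2 + 737.705ms (3/2)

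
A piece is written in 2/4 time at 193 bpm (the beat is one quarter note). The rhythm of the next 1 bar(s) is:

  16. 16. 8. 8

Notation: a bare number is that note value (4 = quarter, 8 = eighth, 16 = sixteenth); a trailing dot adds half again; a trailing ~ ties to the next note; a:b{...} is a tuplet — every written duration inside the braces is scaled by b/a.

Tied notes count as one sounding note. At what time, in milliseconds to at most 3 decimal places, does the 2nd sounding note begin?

note 2 onset = 3/8b = 116.58ms

1. 0.0ms @ 0 + 116.58ms (3/8)
2. 116.58ms @ 3/8 + 116.58ms (3/8)
3. 233.161ms @ 3/4 + 233.161ms (3/4)
4. 466.321ms @ 3/2 + 155.44ms (1/2)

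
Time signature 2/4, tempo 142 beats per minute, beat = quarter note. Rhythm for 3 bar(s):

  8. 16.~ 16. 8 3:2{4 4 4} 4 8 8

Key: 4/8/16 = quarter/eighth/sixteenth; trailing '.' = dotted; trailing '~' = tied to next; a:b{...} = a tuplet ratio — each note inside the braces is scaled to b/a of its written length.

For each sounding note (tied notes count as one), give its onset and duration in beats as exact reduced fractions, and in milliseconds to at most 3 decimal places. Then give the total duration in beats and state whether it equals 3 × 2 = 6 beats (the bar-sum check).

1) 0.0ms=0b +316.901ms=3/4b
2) 316.901ms=3/4b +316.901ms=3/4b
3) 633.803ms=3/2b +211.268ms=1/2b
4) 845.07ms=2b +281.69ms=2/3b
5) 1126.761ms=8/3b +281.69ms=2/3b
6) 1408.451ms=10/3b +281.69ms=2/3b
7) 1690.141ms=4b +422.535ms=1b
8) 2112.676ms=5b +211.268ms=1/2b
9) 2323.944ms=11/2b +211.268ms=1/2b
Σ=6b of 6 (142bpm 2/4) — PASS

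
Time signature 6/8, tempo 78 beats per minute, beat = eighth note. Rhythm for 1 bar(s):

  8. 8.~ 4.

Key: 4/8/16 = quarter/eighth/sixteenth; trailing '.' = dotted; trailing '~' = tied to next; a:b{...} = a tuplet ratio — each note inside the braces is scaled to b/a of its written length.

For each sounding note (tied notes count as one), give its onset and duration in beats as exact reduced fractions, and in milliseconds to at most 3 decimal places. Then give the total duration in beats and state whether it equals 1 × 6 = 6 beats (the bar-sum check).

1) 0.0ms=0b +1153.846ms=3/2b
2) 1153.846ms=3/2b +3461.538ms=9/2b
Σ=6b of 6 (78bpm 6/8) — PASS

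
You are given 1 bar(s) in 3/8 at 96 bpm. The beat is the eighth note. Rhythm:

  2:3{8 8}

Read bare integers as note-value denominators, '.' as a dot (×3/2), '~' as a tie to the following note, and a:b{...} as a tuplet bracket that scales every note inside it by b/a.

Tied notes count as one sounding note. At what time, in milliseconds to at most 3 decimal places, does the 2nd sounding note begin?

note 2 onset = 3/2b = 937.5ms

1. 0.0ms @ 0 + 937.5ms (3/2)
2. 937.5ms @ 3/2 + 937.5ms (3/2)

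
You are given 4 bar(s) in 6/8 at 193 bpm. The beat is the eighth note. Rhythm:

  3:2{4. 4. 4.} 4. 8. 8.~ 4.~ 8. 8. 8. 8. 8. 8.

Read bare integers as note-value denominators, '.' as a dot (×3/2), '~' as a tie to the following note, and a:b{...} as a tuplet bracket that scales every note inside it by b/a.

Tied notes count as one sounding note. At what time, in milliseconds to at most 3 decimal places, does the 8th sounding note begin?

1. 0.0ms @ 0 + 621.762ms (2)
2. 621.762ms @ 2 + 621.762ms (2)
3. 1243.523ms @ 4 + 621.762ms (2)
4. 1865.285ms @ 6 + 932.642ms (3)
5. 2797.927ms @ 9 + 466.321ms (3/2)
6. 3264.249ms @ 21/2 + 1865.285ms (6)
7. 5129.534ms @ 33/2 + 466.321ms (3/2)
8. 5595.855ms @ 18 + 466.321ms (3/2)
9. 6062.176ms @ 39/2 + 466.321ms (3/2)
10. 6528.497ms @ 21 + 466.321ms (3/2)
11. 6994.819ms @ 45/2 + 466.321ms (3/2)

note 8 onset = 18b = 5595.855ms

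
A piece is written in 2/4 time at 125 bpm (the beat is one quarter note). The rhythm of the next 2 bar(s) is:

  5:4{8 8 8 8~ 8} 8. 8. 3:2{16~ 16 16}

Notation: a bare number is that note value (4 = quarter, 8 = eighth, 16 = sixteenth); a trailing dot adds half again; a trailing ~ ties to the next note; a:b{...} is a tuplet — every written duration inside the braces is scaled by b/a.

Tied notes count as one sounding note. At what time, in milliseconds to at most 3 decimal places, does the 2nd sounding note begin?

1. 0.0ms @ 0 + 192.0ms (2/5)
2. 192.0ms @ 2/5 + 192.0ms (2/5)
3. 384.0ms @ 4/5 + 192.0ms (2/5)
4. 576.0ms @ 6/5 + 384.0ms (4/5)
5. 960.0ms @ 2 + 360.0ms (3/4)
6. 1320.0ms @ 11/4 + 360.0ms (3/4)
7. 1680.0ms @ 7/2 + 160.0ms (1/3)
8. 1840.0ms @ 23/6 + 80.0ms (1/6)

note 2 onset = 2/5b = 192.0ms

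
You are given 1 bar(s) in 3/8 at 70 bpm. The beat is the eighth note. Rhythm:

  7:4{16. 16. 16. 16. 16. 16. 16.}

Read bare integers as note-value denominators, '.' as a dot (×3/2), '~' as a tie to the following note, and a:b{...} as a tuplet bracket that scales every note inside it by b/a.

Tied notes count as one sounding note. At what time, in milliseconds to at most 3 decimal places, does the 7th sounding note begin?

note 7 onset = 18/7b = 2204.082ms

1. 0.0ms @ 0 + 367.347ms (3/7)
2. 367.347ms @ 3/7 + 367.347ms (3/7)
3. 734.694ms @ 6/7 + 367.347ms (3/7)
4. 1102.041ms @ 9/7 + 367.347ms (3/7)
5. 1469.388ms @ 12/7 + 367.347ms (3/7)
6. 1836.735ms @ 15/7 + 367.347ms (3/7)
7. 2204.082ms @ 18/7 + 367.347ms (3/7)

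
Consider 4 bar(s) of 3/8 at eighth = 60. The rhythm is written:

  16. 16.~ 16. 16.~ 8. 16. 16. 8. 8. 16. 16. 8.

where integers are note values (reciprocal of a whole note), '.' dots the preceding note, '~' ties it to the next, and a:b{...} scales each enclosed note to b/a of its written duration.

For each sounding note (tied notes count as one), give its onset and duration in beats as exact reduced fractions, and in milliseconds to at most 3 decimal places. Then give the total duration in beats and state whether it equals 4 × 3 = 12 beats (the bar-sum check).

1) 0.0ms=0b +750.0ms=3/4b
2) 750.0ms=3/4b +1500.0ms=3/2b
3) 2250.0ms=9/4b +2250.0ms=9/4b
4) 4500.0ms=9/2b +750.0ms=3/4b
5) 5250.0ms=21/4b +750.0ms=3/4b
6) 6000.0ms=6b +1500.0ms=3/2b
7) 7500.0ms=15/2b +1500.0ms=3/2b
8) 9000.0ms=9b +750.0ms=3/4b
9) 9750.0ms=39/4b +750.0ms=3/4b
10) 10500.0ms=21/2b +1500.0ms=3/2b
Σ=12b of 12 (60bpm 3/8) — PASS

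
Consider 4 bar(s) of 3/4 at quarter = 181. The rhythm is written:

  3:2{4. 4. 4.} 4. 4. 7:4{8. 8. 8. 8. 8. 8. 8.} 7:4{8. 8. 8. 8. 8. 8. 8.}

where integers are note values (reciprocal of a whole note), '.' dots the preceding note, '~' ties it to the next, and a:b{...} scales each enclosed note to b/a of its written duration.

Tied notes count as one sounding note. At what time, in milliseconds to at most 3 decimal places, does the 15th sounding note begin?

note 15 onset = 69/7b = 3267.561ms

1. 0.0ms @ 0 + 331.492ms (1)
2. 331.492ms @ 1 + 331.492ms (1)
3. 662.983ms @ 2 + 331.492ms (1)
4. 994.475ms @ 3 + 497.238ms (3/2)
5. 1491.713ms @ 9/2 + 497.238ms (3/2)
6. 1988.95ms @ 6 + 142.068ms (3/7)
7. 2131.018ms @ 45/7 + 142.068ms (3/7)
8. 2273.086ms @ 48/7 + 142.068ms (3/7)
9. 2415.154ms @ 51/7 + 142.068ms (3/7)
10. 2557.222ms @ 54/7 + 142.068ms (3/7)
11. 2699.29ms @ 57/7 + 142.068ms (3/7)
12. 2841.358ms @ 60/7 + 142.068ms (3/7)
13. 2983.425ms @ 9 + 142.068ms (3/7)
14. 3125.493ms @ 66/7 + 142.068ms (3/7)
15. 3267.561ms @ 69/7 + 142.068ms (3/7)
16. 3409.629ms @ 72/7 + 142.068ms (3/7)
17. 3551.697ms @ 75/7 + 142.068ms (3/7)
18. 3693.765ms @ 78/7 + 142.068ms (3/7)
19. 3835.833ms @ 81/7 + 142.068ms (3/7)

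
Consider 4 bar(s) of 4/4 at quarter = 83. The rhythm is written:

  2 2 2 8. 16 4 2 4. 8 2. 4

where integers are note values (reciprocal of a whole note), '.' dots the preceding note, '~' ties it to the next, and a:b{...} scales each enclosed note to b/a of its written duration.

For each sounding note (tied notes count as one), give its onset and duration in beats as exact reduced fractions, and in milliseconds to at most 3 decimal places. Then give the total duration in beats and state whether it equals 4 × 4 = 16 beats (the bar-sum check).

1) 0.0ms=0b +1445.783ms=2b
2) 1445.783ms=2b +1445.783ms=2b
3) 2891.566ms=4b +1445.783ms=2b
4) 4337.349ms=6b +542.169ms=3/4b
5) 4879.518ms=27/4b +180.723ms=1/4b
6) 5060.241ms=7b +722.892ms=1b
7) 5783.133ms=8b +1445.783ms=2b
8) 7228.916ms=10b +1084.337ms=3/2b
9) 8313.253ms=23/2b +361.446ms=1/2b
10) 8674.699ms=12b +2168.675ms=3b
11) 10843.373ms=15b +722.892ms=1b
Σ=16b of 16 (83bpm 4/4) — PASS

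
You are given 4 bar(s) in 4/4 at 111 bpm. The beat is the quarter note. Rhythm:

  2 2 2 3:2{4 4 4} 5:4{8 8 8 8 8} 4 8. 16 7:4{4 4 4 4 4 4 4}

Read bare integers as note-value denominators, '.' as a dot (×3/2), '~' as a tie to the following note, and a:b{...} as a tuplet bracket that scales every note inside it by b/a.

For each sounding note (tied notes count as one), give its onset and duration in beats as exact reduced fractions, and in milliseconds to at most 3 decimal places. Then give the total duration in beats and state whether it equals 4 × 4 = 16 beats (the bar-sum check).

1) 0.0ms=0b +1081.081ms=2b
2) 1081.081ms=2b +1081.081ms=2b
3) 2162.162ms=4b +1081.081ms=2b
4) 3243.243ms=6b +360.36ms=2/3b
5) 3603.604ms=20/3b +360.36ms=2/3b
6) 3963.964ms=22/3b +360.36ms=2/3b
7) 4324.324ms=8b +216.216ms=2/5b
8) 4540.541ms=42/5b +216.216ms=2/5b
9) 4756.757ms=44/5b +216.216ms=2/5b
10) 4972.973ms=46/5b +216.216ms=2/5b
11) 5189.189ms=48/5b +216.216ms=2/5b
12) 5405.405ms=10b +540.541ms=1b
13) 5945.946ms=11b +405.405ms=3/4b
14) 6351.351ms=47/4b +135.135ms=1/4b
15) 6486.486ms=12b +308.88ms=4/7b
16) 6795.367ms=88/7b +308.88ms=4/7b
17) 7104.247ms=92/7b +308.88ms=4/7b
18) 7413.127ms=96/7b +308.88ms=4/7b
19) 7722.008ms=100/7b +308.88ms=4/7b
20) 8030.888ms=104/7b +308.88ms=4/7b
21) 8339.768ms=108/7b +308.88ms=4/7b
Σ=16b of 16 (111bpm 4/4) — PASS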